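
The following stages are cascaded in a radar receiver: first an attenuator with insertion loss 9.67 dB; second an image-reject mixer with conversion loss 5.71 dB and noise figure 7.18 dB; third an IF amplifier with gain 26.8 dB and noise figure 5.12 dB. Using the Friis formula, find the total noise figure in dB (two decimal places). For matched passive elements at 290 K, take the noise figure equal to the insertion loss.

21.01 dB

Convert to linear (a loss of L dB is a gain of −L dB): F_i = 10^(NF_i/10), G_i = 10^(G_i,dB/10)
  Stage 1: F_1 = 10^(9.67/10) = 9.268, G_1 = 10^(−9.67/10) = 0.1079
  Stage 2: F_2 = 10^(7.18/10) = 5.224, G_2 = 10^(−5.71/10) = 0.2685
  Stage 3: F_3 = 10^(5.12/10) = 3.251, G_3 = 10^(26.8/10) = 478.6
Friis cascade:
  F = 9.268 + (5.224 − 1)/0.1079 + (3.251 − 1)/0.02897 = 126.1
NF = 10 log₁₀(126.1) = 21.01 dB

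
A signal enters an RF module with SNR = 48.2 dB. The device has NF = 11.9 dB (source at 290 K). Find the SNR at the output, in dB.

36.3 dB

By definition F = SNR_in/SNR_out, so in dB: SNR_out = SNR_in − NF
SNR_out = 48.2 − 11.9 = 36.3 dB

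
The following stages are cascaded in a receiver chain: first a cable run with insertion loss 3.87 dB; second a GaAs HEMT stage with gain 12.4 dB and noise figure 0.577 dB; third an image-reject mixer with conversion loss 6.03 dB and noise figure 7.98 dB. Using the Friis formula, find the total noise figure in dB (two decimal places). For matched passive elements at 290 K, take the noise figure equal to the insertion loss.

5.47 dB

Convert to linear (a loss of L dB is a gain of −L dB): F_i = 10^(NF_i/10), G_i = 10^(G_i,dB/10)
  Stage 1: F_1 = 10^(3.87/10) = 2.438, G_1 = 10^(−3.87/10) = 0.4102
  Stage 2: F_2 = 10^(0.577/10) = 1.142, G_2 = 10^(12.4/10) = 17.38
  Stage 3: F_3 = 10^(7.98/10) = 6.281, G_3 = 10^(−6.03/10) = 0.2495
Friis cascade:
  F = 2.438 + (1.142 − 1)/0.4102 + (6.281 − 1)/7.129 = 3.525
NF = 10 log₁₀(3.525) = 5.47 dB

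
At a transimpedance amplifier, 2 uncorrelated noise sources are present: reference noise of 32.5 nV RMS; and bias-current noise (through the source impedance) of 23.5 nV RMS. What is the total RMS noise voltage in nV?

40.1 nV

Uncorrelated sources add in power (mean-square): V_tot = √(ΣV_i²)
V_tot = √[(3.25×10⁻⁸)² + (2.35×10⁻⁸)²] = 4.01×10⁻⁸ V = 40.1 nV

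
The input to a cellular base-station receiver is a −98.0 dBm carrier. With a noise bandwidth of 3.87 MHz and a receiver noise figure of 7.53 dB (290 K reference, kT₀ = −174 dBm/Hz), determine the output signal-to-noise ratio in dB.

Noise floor: N = −174 + 10 log₁₀(B) + NF
10 log₁₀(3.87×10⁶) = 65.88 dB
N = −174 + 65.88 + 7.53 = −100.59 dBm
SNR = P_sig − N = −98.0 − (−100.59) = 2.59 dB → 2.6 dB

2.6 dB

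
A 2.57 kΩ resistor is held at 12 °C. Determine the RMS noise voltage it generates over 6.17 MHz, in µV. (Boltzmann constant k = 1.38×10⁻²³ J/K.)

T = 12 °C + 273.15 = 285.15 K
V_n = √(4kTRB)
4kTRB = 4 × 1.38×10⁻²³ × 285.15 × 2.57×10³ × 6.17×10⁶ = 2.50×10⁻¹⁰ V²
V_n = √(2.50×10⁻¹⁰) = 1.58×10⁻⁵ V = 15.8 µV

15.8 µV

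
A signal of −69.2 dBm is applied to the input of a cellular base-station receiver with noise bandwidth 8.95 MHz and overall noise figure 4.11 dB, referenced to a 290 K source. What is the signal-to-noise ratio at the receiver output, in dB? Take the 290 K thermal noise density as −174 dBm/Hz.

31.2 dB

Noise floor: N = −174 + 10 log₁₀(B) + NF
10 log₁₀(8.95×10⁶) = 69.52 dB
N = −174 + 69.52 + 4.11 = −100.37 dBm
SNR = P_sig − N = −69.2 − (−100.37) = 31.17 dB → 31.2 dB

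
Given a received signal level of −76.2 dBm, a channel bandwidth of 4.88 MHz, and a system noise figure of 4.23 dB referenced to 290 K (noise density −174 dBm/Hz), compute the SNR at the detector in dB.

Noise floor: N = −174 + 10 log₁₀(B) + NF
10 log₁₀(4.88×10⁶) = 66.88 dB
N = −174 + 66.88 + 4.23 = −102.89 dBm
SNR = P_sig − N = −76.2 − (−102.89) = 26.69 dB → 26.7 dB

26.7 dB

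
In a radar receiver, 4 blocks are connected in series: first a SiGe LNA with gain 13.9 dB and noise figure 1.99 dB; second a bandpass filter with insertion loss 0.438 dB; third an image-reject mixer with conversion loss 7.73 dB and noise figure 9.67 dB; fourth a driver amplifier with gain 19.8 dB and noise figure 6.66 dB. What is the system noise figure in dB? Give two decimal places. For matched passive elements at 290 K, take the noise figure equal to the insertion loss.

Convert to linear (a loss of L dB is a gain of −L dB): F_i = 10^(NF_i/10), G_i = 10^(G_i,dB/10)
  Stage 1: F_1 = 10^(1.99/10) = 1.581, G_1 = 10^(13.9/10) = 24.55
  Stage 2: F_2 = 10^(0.438/10) = 1.106, G_2 = 10^(−0.438/10) = 0.9041
  Stage 3: F_3 = 10^(9.67/10) = 9.268, G_3 = 10^(−7.73/10) = 0.1687
  Stage 4: F_4 = 10^(6.66/10) = 4.634, G_4 = 10^(19.8/10) = 95.50
Friis cascade:
  F = 1.581 + (1.106 − 1)/24.55 + (9.268 − 1)/22.19 + (4.634 − 1)/3.743 = 2.929
NF = 10 log₁₀(2.929) = 4.67 dB

4.67 dB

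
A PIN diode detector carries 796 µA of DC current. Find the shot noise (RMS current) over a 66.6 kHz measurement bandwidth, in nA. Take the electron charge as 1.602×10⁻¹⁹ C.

4.12 nA

I_n = √(2qI·B)
2qI·B = 2 × 1.602×10⁻¹⁹ × 7.96×10⁻⁴ × 6.66×10⁴ = 1.70×10⁻¹⁷ A²
I_n = √(1.70×10⁻¹⁷) = 4.12×10⁻⁹ A = 4.12 nA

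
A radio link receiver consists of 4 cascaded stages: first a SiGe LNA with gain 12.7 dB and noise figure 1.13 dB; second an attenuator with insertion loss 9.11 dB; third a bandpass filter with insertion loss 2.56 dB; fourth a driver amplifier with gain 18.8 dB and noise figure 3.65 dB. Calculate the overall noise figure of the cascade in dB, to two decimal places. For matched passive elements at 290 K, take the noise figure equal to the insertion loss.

Convert to linear (a loss of L dB is a gain of −L dB): F_i = 10^(NF_i/10), G_i = 10^(G_i,dB/10)
  Stage 1: F_1 = 10^(1.13/10) = 1.297, G_1 = 10^(12.7/10) = 18.62
  Stage 2: F_2 = 10^(9.11/10) = 8.147, G_2 = 10^(−9.11/10) = 0.1227
  Stage 3: F_3 = 10^(2.56/10) = 1.803, G_3 = 10^(−2.56/10) = 0.5546
  Stage 4: F_4 = 10^(3.65/10) = 2.317, G_4 = 10^(18.8/10) = 75.86
Friis cascade:
  F = 1.297 + (8.147 − 1)/18.62 + (1.803 − 1)/2.286 + (2.317 − 1)/1.268 = 3.072
NF = 10 log₁₀(3.072) = 4.87 dB

4.87 dB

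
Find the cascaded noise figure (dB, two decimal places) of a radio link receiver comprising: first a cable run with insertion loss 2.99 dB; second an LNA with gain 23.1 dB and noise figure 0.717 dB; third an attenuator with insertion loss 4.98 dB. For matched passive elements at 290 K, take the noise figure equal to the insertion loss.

Convert to linear (a loss of L dB is a gain of −L dB): F_i = 10^(NF_i/10), G_i = 10^(G_i,dB/10)
  Stage 1: F_1 = 10^(2.99/10) = 1.991, G_1 = 10^(−2.99/10) = 0.5023
  Stage 2: F_2 = 10^(0.717/10) = 1.180, G_2 = 10^(23.1/10) = 204.2
  Stage 3: F_3 = 10^(4.98/10) = 3.148, G_3 = 10^(−4.98/10) = 0.3177
Friis cascade:
  F = 1.991 + (1.180 − 1)/0.5023 + (3.148 − 1)/102.6 = 2.369
NF = 10 log₁₀(2.369) = 3.75 dB

3.75 dB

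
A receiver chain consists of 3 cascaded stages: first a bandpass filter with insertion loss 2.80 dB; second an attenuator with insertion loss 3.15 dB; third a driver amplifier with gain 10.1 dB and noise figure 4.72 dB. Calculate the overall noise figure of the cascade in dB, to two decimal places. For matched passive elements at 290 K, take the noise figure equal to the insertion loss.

Convert to linear (a loss of L dB is a gain of −L dB): F_i = 10^(NF_i/10), G_i = 10^(G_i,dB/10)
  Stage 1: F_1 = 10^(2.80/10) = 1.905, G_1 = 10^(−2.80/10) = 0.5248
  Stage 2: F_2 = 10^(3.15/10) = 2.065, G_2 = 10^(−3.15/10) = 0.4842
  Stage 3: F_3 = 10^(4.72/10) = 2.965, G_3 = 10^(10.1/10) = 10.23
Friis cascade:
  F = 1.905 + (2.065 − 1)/0.5248 + (2.965 − 1)/0.2541 = 11.67
NF = 10 log₁₀(11.67) = 10.67 dB

10.67 dB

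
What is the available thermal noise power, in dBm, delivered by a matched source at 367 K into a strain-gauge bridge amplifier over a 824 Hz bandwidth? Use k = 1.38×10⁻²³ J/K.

P_n = kTB = 1.38×10⁻²³ × 367 × 8.24×10² = 4.17×10⁻¹⁸ W
In dBm: 10 log₁₀(4.17×10⁻¹⁸ / 10⁻³) = −143.8 dBm

−143.8 dBm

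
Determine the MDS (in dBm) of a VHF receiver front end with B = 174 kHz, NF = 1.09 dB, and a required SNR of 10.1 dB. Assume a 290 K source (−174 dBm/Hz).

Sensitivity = −174 + 10 log₁₀(B) + NF + SNR_min
= −174 + 52.41 + 1.09 + 10.1
= −110.40 dBm → −110.4 dBm

−110.4 dBm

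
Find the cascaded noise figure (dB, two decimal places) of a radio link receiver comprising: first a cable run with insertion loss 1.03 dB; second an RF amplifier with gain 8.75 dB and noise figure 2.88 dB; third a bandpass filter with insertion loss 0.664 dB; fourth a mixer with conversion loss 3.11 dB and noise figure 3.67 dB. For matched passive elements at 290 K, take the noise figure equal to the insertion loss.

4.39 dB

Convert to linear (a loss of L dB is a gain of −L dB): F_i = 10^(NF_i/10), G_i = 10^(G_i,dB/10)
  Stage 1: F_1 = 10^(1.03/10) = 1.268, G_1 = 10^(−1.03/10) = 0.7889
  Stage 2: F_2 = 10^(2.88/10) = 1.941, G_2 = 10^(8.75/10) = 7.499
  Stage 3: F_3 = 10^(0.664/10) = 1.165, G_3 = 10^(−0.664/10) = 0.8582
  Stage 4: F_4 = 10^(3.67/10) = 2.328, G_4 = 10^(−3.11/10) = 0.4887
Friis cascade:
  F = 1.268 + (1.941 − 1)/0.7889 + (1.165 − 1)/5.916 + (2.328 − 1)/5.077 = 2.750
NF = 10 log₁₀(2.750) = 4.39 dB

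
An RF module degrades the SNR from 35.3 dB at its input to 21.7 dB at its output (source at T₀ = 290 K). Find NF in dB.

NF (dB) = SNR_in(dB) − SNR_out(dB) when the source is at T₀
NF = 35.3 − 21.7 = 13.6 dB

13.6 dB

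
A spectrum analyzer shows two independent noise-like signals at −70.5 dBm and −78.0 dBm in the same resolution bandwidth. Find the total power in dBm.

Convert to linear, add, convert back:
P₁ = 8.91×10⁻¹¹ W, P₂ = 1.58×10⁻¹¹ W
P_tot = 1.05×10⁻¹⁰ W → 10 log₁₀(P_tot / 10⁻³) = −69.8 dBm

−69.8 dBm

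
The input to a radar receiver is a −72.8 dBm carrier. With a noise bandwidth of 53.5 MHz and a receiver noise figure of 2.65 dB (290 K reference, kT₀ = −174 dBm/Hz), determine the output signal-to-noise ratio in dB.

Noise floor: N = −174 + 10 log₁₀(B) + NF
10 log₁₀(5.35×10⁷) = 77.28 dB
N = −174 + 77.28 + 2.65 = −94.07 dBm
SNR = P_sig − N = −72.8 − (−94.07) = 21.27 dB → 21.3 dB

21.3 dB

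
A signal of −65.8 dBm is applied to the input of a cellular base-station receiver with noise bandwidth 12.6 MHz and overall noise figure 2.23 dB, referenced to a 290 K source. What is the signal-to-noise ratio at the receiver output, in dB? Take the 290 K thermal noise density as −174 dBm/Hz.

35.0 dB

Noise floor: N = −174 + 10 log₁₀(B) + NF
10 log₁₀(1.26×10⁷) = 71 dB
N = −174 + 71 + 2.23 = −100.77 dBm
SNR = P_sig − N = −65.8 − (−100.77) = 34.97 dB → 35.0 dB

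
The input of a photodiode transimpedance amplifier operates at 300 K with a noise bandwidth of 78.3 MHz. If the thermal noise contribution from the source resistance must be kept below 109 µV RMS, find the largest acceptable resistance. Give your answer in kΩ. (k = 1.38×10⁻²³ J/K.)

9.16 kΩ

Johnson–Nyquist: V_n = √(4kTRB) ⇒ R = V_n² / (4kTB)
4kTB = 4 × 1.38×10⁻²³ × 300 × 7.83×10⁷ = 1.30×10⁻¹²
R = (1.09×10⁻⁴)² / 1.30×10⁻¹² = 9.16×10³ Ω = 9.16 kΩ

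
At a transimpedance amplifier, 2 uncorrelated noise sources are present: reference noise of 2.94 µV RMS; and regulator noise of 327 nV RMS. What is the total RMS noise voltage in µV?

2.96 µV

Uncorrelated sources add in power (mean-square): V_tot = √(ΣV_i²)
V_tot = √[(2.94×10⁻⁶)² + (3.27×10⁻⁷)²] = 2.96×10⁻⁶ V = 2.96 µV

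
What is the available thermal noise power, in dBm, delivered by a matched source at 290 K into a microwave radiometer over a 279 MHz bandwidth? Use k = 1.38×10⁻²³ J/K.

P_n = kTB = 1.38×10⁻²³ × 290 × 2.79×10⁸ = 1.12×10⁻¹² W
In dBm: 10 log₁₀(1.12×10⁻¹² / 10⁻³) = −89.5 dBm

−89.5 dBm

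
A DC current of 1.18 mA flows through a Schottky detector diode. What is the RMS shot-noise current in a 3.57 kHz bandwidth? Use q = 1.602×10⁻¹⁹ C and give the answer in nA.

I_n = √(2qI·B)
2qI·B = 2 × 1.602×10⁻¹⁹ × 1.18×10⁻³ × 3.57×10³ = 1.35×10⁻¹⁸ A²
I_n = √(1.35×10⁻¹⁸) = 1.16×10⁻⁹ A = 1.16 nA

1.16 nA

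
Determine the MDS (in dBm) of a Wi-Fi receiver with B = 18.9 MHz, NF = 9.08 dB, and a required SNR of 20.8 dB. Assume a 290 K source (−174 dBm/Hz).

−71.4 dBm

Sensitivity = −174 + 10 log₁₀(B) + NF + SNR_min
= −174 + 72.76 + 9.08 + 20.8
= −71.36 dBm → −71.4 dBm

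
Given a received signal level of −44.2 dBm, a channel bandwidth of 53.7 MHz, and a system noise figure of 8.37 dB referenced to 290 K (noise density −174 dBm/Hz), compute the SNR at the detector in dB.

Noise floor: N = −174 + 10 log₁₀(B) + NF
10 log₁₀(5.37×10⁷) = 77.3 dB
N = −174 + 77.3 + 8.37 = −88.33 dBm
SNR = P_sig − N = −44.2 − (−88.33) = 44.13 dB → 44.1 dB

44.1 dB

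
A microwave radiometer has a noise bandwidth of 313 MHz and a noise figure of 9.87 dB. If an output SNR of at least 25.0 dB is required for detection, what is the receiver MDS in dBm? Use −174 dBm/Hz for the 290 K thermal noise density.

−54.2 dBm

Sensitivity = −174 + 10 log₁₀(B) + NF + SNR_min
= −174 + 84.96 + 9.87 + 25.0
= −54.17 dBm → −54.2 dBm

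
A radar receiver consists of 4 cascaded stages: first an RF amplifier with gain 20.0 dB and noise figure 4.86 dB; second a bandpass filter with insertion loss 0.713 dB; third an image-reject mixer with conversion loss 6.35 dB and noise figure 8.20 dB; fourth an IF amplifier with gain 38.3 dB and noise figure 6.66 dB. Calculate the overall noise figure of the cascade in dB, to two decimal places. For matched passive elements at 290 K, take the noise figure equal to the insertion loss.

5.20 dB

Convert to linear (a loss of L dB is a gain of −L dB): F_i = 10^(NF_i/10), G_i = 10^(G_i,dB/10)
  Stage 1: F_1 = 10^(4.86/10) = 3.062, G_1 = 10^(20.0/10) = 100.0
  Stage 2: F_2 = 10^(0.713/10) = 1.178, G_2 = 10^(−0.713/10) = 0.8486
  Stage 3: F_3 = 10^(8.20/10) = 6.607, G_3 = 10^(−6.35/10) = 0.2317
  Stage 4: F_4 = 10^(6.66/10) = 4.634, G_4 = 10^(38.3/10) = 6761
Friis cascade:
  F = 3.062 + (1.178 − 1)/100.0 + (6.607 − 1)/84.86 + (4.634 − 1)/19.67 = 3.315
NF = 10 log₁₀(3.315) = 5.20 dB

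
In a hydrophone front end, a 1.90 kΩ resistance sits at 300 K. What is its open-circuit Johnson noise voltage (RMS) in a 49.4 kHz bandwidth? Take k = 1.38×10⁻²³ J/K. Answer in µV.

V_n = √(4kTRB)
4kTRB = 4 × 1.38×10⁻²³ × 300 × 1.90×10³ × 4.94×10⁴ = 1.55×10⁻¹² V²
V_n = √(1.55×10⁻¹²) = 1.25×10⁻⁶ V = 1.25 µV

1.25 µV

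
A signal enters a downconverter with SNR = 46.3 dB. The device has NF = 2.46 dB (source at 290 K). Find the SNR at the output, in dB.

By definition F = SNR_in/SNR_out, so in dB: SNR_out = SNR_in − NF
SNR_out = 46.3 − 2.46 = 43.84 dB

43.84 dB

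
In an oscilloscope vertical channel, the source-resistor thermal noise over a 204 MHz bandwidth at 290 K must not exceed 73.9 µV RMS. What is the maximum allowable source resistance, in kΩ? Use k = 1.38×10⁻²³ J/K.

Johnson–Nyquist: V_n = √(4kTRB) ⇒ R = V_n² / (4kTB)
4kTB = 4 × 1.38×10⁻²³ × 290 × 2.04×10⁸ = 3.27×10⁻¹²
R = (7.39×10⁻⁵)² / 3.27×10⁻¹² = 1.67×10³ Ω = 1.67 kΩ

1.67 kΩ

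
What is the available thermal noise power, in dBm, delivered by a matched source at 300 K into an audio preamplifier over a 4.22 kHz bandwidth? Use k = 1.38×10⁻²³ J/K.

−137.6 dBm

P_n = kTB = 1.38×10⁻²³ × 300 × 4.22×10³ = 1.75×10⁻¹⁷ W
In dBm: 10 log₁₀(1.75×10⁻¹⁷ / 10⁻³) = −137.6 dBm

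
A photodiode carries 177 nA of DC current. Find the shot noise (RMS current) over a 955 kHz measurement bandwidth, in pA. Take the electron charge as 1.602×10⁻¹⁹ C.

233 pA

I_n = √(2qI·B)
2qI·B = 2 × 1.602×10⁻¹⁹ × 1.77×10⁻⁷ × 9.55×10⁵ = 5.42×10⁻²⁰ A²
I_n = √(5.42×10⁻²⁰) = 2.33×10⁻¹⁰ A = 233 pA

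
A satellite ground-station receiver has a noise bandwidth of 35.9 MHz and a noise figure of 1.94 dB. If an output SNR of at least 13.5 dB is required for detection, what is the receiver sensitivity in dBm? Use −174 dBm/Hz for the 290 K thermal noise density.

Sensitivity = −174 + 10 log₁₀(B) + NF + SNR_min
= −174 + 75.55 + 1.94 + 13.5
= −83.01 dBm → −83.0 dBm

−83.0 dBm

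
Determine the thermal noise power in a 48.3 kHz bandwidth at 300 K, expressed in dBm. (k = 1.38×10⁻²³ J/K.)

P_n = kTB = 1.38×10⁻²³ × 300 × 4.83×10⁴ = 2.00×10⁻¹⁶ W
In dBm: 10 log₁₀(2.00×10⁻¹⁶ / 10⁻³) = −127.0 dBm

−127.0 dBm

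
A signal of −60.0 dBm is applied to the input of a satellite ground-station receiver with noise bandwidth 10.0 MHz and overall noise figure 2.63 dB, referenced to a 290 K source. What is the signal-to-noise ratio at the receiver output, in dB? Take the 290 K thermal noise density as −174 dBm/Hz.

41.4 dB

Noise floor: N = −174 + 10 log₁₀(B) + NF
10 log₁₀(1.00×10⁷) = 70 dB
N = −174 + 70 + 2.63 = −101.37 dBm
SNR = P_sig − N = −60.0 − (−101.37) = 41.37 dB → 41.4 dB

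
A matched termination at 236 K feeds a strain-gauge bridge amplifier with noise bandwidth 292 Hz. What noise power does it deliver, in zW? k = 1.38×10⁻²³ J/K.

P_n = kTB = 1.38×10⁻²³ × 236 × 2.92×10² = 9.51×10⁻¹⁹ W = 951 zW

951 zW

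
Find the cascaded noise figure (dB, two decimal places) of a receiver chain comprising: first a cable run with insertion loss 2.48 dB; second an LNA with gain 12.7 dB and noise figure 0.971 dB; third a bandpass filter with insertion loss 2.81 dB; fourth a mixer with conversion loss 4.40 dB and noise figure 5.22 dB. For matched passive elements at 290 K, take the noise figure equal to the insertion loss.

Convert to linear (a loss of L dB is a gain of −L dB): F_i = 10^(NF_i/10), G_i = 10^(G_i,dB/10)
  Stage 1: F_1 = 10^(2.48/10) = 1.770, G_1 = 10^(−2.48/10) = 0.5649
  Stage 2: F_2 = 10^(0.971/10) = 1.251, G_2 = 10^(12.7/10) = 18.62
  Stage 3: F_3 = 10^(2.81/10) = 1.910, G_3 = 10^(−2.81/10) = 0.5236
  Stage 4: F_4 = 10^(5.22/10) = 3.327, G_4 = 10^(−4.40/10) = 0.3631
Friis cascade:
  F = 1.770 + (1.251 − 1)/0.5649 + (1.910 − 1)/10.52 + (3.327 − 1)/5.508 = 2.722
NF = 10 log₁₀(2.722) = 4.35 dB

4.35 dB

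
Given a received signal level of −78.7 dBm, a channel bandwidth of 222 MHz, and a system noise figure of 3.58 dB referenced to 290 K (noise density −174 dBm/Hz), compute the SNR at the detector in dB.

8.3 dB

Noise floor: N = −174 + 10 log₁₀(B) + NF
10 log₁₀(2.22×10⁸) = 83.46 dB
N = −174 + 83.46 + 3.58 = −86.96 dBm
SNR = P_sig − N = −78.7 − (−86.96) = 8.26 dB → 8.3 dB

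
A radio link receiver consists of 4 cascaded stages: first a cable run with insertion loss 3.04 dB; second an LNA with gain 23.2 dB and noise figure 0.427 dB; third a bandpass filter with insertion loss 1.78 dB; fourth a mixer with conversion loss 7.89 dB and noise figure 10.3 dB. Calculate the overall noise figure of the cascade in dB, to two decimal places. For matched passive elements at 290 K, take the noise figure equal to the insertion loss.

3.74 dB

Convert to linear (a loss of L dB is a gain of −L dB): F_i = 10^(NF_i/10), G_i = 10^(G_i,dB/10)
  Stage 1: F_1 = 10^(3.04/10) = 2.014, G_1 = 10^(−3.04/10) = 0.4966
  Stage 2: F_2 = 10^(0.427/10) = 1.103, G_2 = 10^(23.2/10) = 208.9
  Stage 3: F_3 = 10^(1.78/10) = 1.507, G_3 = 10^(−1.78/10) = 0.6637
  Stage 4: F_4 = 10^(10.3/10) = 10.72, G_4 = 10^(−7.89/10) = 0.1626
Friis cascade:
  F = 2.014 + (1.103 − 1)/0.4966 + (1.507 − 1)/103.8 + (10.72 − 1)/68.87 = 2.368
NF = 10 log₁₀(2.368) = 3.74 dB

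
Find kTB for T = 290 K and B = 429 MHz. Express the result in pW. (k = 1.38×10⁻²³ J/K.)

P_n = kTB = 1.38×10⁻²³ × 290 × 4.29×10⁸ = 1.72×10⁻¹² W = 1.72 pW

1.72 pW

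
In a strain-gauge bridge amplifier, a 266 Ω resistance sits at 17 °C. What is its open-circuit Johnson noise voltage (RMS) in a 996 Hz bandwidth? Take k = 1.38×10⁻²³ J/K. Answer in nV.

T = 17 °C + 273.15 = 290.15 K
V_n = √(4kTRB)
4kTRB = 4 × 1.38×10⁻²³ × 290.15 × 2.66×10² × 9.96×10² = 4.24×10⁻¹⁵ V²
V_n = √(4.24×10⁻¹⁵) = 6.51×10⁻⁸ V = 65.1 nV

65.1 nV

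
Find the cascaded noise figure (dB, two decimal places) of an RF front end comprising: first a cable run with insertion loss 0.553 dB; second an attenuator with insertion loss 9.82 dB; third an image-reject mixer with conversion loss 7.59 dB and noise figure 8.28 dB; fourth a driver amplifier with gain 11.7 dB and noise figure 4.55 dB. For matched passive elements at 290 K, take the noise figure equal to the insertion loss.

22.77 dB

Convert to linear (a loss of L dB is a gain of −L dB): F_i = 10^(NF_i/10), G_i = 10^(G_i,dB/10)
  Stage 1: F_1 = 10^(0.553/10) = 1.136, G_1 = 10^(−0.553/10) = 0.8804
  Stage 2: F_2 = 10^(9.82/10) = 9.594, G_2 = 10^(−9.82/10) = 0.1042
  Stage 3: F_3 = 10^(8.28/10) = 6.730, G_3 = 10^(−7.59/10) = 0.1742
  Stage 4: F_4 = 10^(4.55/10) = 2.851, G_4 = 10^(11.7/10) = 14.79
Friis cascade:
  F = 1.136 + (9.594 − 1)/0.8804 + (6.730 − 1)/0.09177 + (2.851 − 1)/0.01598 = 189.1
NF = 10 log₁₀(189.1) = 22.77 dB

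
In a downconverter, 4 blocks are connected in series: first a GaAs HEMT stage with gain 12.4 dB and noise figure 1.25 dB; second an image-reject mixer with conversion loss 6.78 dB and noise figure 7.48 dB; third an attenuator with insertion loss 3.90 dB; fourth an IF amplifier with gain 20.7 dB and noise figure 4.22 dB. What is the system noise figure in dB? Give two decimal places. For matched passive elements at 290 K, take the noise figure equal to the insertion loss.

4.92 dB

Convert to linear (a loss of L dB is a gain of −L dB): F_i = 10^(NF_i/10), G_i = 10^(G_i,dB/10)
  Stage 1: F_1 = 10^(1.25/10) = 1.334, G_1 = 10^(12.4/10) = 17.38
  Stage 2: F_2 = 10^(7.48/10) = 5.598, G_2 = 10^(−6.78/10) = 0.2099
  Stage 3: F_3 = 10^(3.90/10) = 2.455, G_3 = 10^(−3.90/10) = 0.4074
  Stage 4: F_4 = 10^(4.22/10) = 2.642, G_4 = 10^(20.7/10) = 117.5
Friis cascade:
  F = 1.334 + (5.598 − 1)/17.38 + (2.455 − 1)/3.648 + (2.642 − 1)/1.486 = 3.102
NF = 10 log₁₀(3.102) = 4.92 dB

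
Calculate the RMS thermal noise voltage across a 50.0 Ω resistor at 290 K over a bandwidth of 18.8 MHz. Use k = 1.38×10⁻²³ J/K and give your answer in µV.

3.88 µV

V_n = √(4kTRB)
4kTRB = 4 × 1.38×10⁻²³ × 290 × 5.00×10¹ × 1.88×10⁷ = 1.50×10⁻¹¹ V²
V_n = √(1.50×10⁻¹¹) = 3.88×10⁻⁶ V = 3.88 µV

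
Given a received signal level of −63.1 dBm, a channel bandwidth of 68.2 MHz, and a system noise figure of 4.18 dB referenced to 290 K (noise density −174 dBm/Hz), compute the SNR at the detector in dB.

Noise floor: N = −174 + 10 log₁₀(B) + NF
10 log₁₀(6.82×10⁷) = 78.34 dB
N = −174 + 78.34 + 4.18 = −91.48 dBm
SNR = P_sig − N = −63.1 − (−91.48) = 28.38 dB → 28.4 dB

28.4 dB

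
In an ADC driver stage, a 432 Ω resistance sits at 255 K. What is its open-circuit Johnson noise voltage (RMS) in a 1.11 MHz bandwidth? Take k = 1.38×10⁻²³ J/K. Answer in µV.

2.60 µV

V_n = √(4kTRB)
4kTRB = 4 × 1.38×10⁻²³ × 255 × 4.32×10² × 1.11×10⁶ = 6.75×10⁻¹² V²
V_n = √(6.75×10⁻¹²) = 2.60×10⁻⁶ V = 2.60 µV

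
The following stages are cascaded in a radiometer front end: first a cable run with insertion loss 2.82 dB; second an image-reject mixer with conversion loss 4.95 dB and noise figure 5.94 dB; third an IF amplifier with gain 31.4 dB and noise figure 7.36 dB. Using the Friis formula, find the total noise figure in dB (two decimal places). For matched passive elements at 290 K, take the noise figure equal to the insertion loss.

15.33 dB

Convert to linear (a loss of L dB is a gain of −L dB): F_i = 10^(NF_i/10), G_i = 10^(G_i,dB/10)
  Stage 1: F_1 = 10^(2.82/10) = 1.914, G_1 = 10^(−2.82/10) = 0.5224
  Stage 2: F_2 = 10^(5.94/10) = 3.926, G_2 = 10^(−4.95/10) = 0.3199
  Stage 3: F_3 = 10^(7.36/10) = 5.445, G_3 = 10^(31.4/10) = 1380
Friis cascade:
  F = 1.914 + (3.926 − 1)/0.5224 + (5.445 − 1)/0.1671 = 34.12
NF = 10 log₁₀(34.12) = 15.33 dB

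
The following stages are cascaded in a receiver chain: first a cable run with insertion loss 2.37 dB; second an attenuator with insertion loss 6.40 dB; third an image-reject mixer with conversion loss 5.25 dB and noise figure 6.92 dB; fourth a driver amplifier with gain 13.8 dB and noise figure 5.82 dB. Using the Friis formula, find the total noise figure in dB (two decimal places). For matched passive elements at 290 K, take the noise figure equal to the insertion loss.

20.34 dB

Convert to linear (a loss of L dB is a gain of −L dB): F_i = 10^(NF_i/10), G_i = 10^(G_i,dB/10)
  Stage 1: F_1 = 10^(2.37/10) = 1.726, G_1 = 10^(−2.37/10) = 0.5794
  Stage 2: F_2 = 10^(6.40/10) = 4.365, G_2 = 10^(−6.40/10) = 0.2291
  Stage 3: F_3 = 10^(6.92/10) = 4.920, G_3 = 10^(−5.25/10) = 0.2985
  Stage 4: F_4 = 10^(5.82/10) = 3.819, G_4 = 10^(13.8/10) = 23.99
Friis cascade:
  F = 1.726 + (4.365 − 1)/0.5794 + (4.920 − 1)/0.1327 + (3.819 − 1)/0.03963 = 108.2
NF = 10 log₁₀(108.2) = 20.34 dB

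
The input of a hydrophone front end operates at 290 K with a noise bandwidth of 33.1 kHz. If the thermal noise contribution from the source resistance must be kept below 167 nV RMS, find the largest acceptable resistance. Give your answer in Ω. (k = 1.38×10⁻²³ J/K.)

Johnson–Nyquist: V_n = √(4kTRB) ⇒ R = V_n² / (4kTB)
4kTB = 4 × 1.38×10⁻²³ × 290 × 3.31×10⁴ = 5.30×10⁻¹⁶
R = (1.67×10⁻⁷)² / 5.30×10⁻¹⁶ = 5.26×10¹ Ω = 52.6 Ω

52.6 Ω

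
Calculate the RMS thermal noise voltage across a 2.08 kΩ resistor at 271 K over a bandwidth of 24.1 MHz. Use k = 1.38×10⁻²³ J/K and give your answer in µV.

27.4 µV

V_n = √(4kTRB)
4kTRB = 4 × 1.38×10⁻²³ × 271 × 2.08×10³ × 2.41×10⁷ = 7.50×10⁻¹⁰ V²
V_n = √(7.50×10⁻¹⁰) = 2.74×10⁻⁵ V = 27.4 µV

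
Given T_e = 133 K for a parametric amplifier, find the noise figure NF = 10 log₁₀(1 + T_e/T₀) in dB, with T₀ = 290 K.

1.64 dB

F = 1 + T_e/T₀ = 1 + 133/290 = 1.45862
NF = 10 log₁₀(1.45862) = 1.64 dB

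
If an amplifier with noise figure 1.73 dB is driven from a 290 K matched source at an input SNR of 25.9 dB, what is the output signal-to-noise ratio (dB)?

By definition F = SNR_in/SNR_out, so in dB: SNR_out = SNR_in − NF
SNR_out = 25.9 − 1.73 = 24.17 dB

24.17 dB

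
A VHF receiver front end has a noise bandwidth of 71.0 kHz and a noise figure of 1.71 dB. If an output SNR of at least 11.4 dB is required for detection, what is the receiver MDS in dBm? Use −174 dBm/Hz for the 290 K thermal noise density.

Sensitivity = −174 + 10 log₁₀(B) + NF + SNR_min
= −174 + 48.51 + 1.71 + 11.4
= −112.38 dBm → −112.4 dBm

−112.4 dBm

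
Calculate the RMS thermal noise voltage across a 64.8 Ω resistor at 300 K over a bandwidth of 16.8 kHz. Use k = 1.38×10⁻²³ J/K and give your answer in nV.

V_n = √(4kTRB)
4kTRB = 4 × 1.38×10⁻²³ × 300 × 6.48×10¹ × 1.68×10⁴ = 1.80×10⁻¹⁴ V²
V_n = √(1.80×10⁻¹⁴) = 1.34×10⁻⁷ V = 134 nV

134 nV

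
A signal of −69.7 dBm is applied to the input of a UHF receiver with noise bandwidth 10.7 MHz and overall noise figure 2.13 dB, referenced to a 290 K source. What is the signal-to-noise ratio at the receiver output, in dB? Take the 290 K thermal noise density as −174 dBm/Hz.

31.9 dB

Noise floor: N = −174 + 10 log₁₀(B) + NF
10 log₁₀(1.07×10⁷) = 70.29 dB
N = −174 + 70.29 + 2.13 = −101.58 dBm
SNR = P_sig − N = −69.7 − (−101.58) = 31.88 dB → 31.9 dB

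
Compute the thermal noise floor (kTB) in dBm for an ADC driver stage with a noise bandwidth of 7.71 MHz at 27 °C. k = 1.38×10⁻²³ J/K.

T = 27 °C + 273.15 = 300.15 K
P_n = kTB = 1.38×10⁻²³ × 300.15 × 7.71×10⁶ = 3.19×10⁻¹⁴ W
In dBm: 10 log₁₀(3.19×10⁻¹⁴ / 10⁻³) = −105.0 dBm

−105.0 dBm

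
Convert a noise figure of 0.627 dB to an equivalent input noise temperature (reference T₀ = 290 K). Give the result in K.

F = 10^(0.627/10) = 1.15531
T_e = (F − 1)·T₀ = (1.15531 − 1) × 290 = 45.0 K

45.0 K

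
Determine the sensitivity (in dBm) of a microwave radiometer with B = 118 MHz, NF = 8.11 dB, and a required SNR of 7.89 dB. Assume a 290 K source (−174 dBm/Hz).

Sensitivity = −174 + 10 log₁₀(B) + NF + SNR_min
= −174 + 80.72 + 8.11 + 7.89
= −77.28 dBm → −77.3 dBm

−77.3 dBm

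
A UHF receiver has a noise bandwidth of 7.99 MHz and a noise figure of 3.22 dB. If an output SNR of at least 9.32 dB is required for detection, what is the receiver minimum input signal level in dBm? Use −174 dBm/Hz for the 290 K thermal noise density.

Sensitivity = −174 + 10 log₁₀(B) + NF + SNR_min
= −174 + 69.03 + 3.22 + 9.32
= −92.43 dBm → −92.4 dBm

−92.4 dBm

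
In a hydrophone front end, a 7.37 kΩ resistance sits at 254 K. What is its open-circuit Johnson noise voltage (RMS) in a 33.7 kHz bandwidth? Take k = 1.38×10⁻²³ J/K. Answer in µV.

1.87 µV

V_n = √(4kTRB)
4kTRB = 4 × 1.38×10⁻²³ × 254 × 7.37×10³ × 3.37×10⁴ = 3.48×10⁻¹² V²
V_n = √(3.48×10⁻¹²) = 1.87×10⁻⁶ V = 1.87 µV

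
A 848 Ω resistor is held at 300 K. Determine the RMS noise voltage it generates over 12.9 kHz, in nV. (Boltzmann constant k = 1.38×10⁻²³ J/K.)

426 nV

V_n = √(4kTRB)
4kTRB = 4 × 1.38×10⁻²³ × 300 × 8.48×10² × 1.29×10⁴ = 1.81×10⁻¹³ V²
V_n = √(1.81×10⁻¹³) = 4.26×10⁻⁷ V = 426 nV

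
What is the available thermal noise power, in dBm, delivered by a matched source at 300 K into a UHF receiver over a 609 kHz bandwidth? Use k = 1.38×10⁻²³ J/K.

−116.0 dBm

P_n = kTB = 1.38×10⁻²³ × 300 × 6.09×10⁵ = 2.52×10⁻¹⁵ W
In dBm: 10 log₁₀(2.52×10⁻¹⁵ / 10⁻³) = −116.0 dBm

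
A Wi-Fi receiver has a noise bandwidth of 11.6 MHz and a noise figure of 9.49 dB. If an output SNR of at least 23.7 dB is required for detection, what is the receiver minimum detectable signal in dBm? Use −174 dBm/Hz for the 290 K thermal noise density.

−70.2 dBm

Sensitivity = −174 + 10 log₁₀(B) + NF + SNR_min
= −174 + 70.64 + 9.49 + 23.7
= −70.17 dBm → −70.2 dBm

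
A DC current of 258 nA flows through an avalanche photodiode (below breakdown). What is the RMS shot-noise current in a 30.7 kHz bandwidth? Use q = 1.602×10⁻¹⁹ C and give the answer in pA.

I_n = √(2qI·B)
2qI·B = 2 × 1.602×10⁻¹⁹ × 2.58×10⁻⁷ × 3.07×10⁴ = 2.54×10⁻²¹ A²
I_n = √(2.54×10⁻²¹) = 5.04×10⁻¹¹ A = 50.4 pA

50.4 pA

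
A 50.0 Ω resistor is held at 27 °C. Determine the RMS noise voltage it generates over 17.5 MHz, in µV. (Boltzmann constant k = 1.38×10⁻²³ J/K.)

3.81 µV

T = 27 °C + 273.15 = 300.15 K
V_n = √(4kTRB)
4kTRB = 4 × 1.38×10⁻²³ × 300.15 × 5.00×10¹ × 1.75×10⁷ = 1.45×10⁻¹¹ V²
V_n = √(1.45×10⁻¹¹) = 3.81×10⁻⁶ V = 3.81 µV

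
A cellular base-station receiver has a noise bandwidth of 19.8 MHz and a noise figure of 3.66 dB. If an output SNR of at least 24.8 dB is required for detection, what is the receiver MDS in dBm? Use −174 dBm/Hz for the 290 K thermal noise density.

Sensitivity = −174 + 10 log₁₀(B) + NF + SNR_min
= −174 + 72.97 + 3.66 + 24.8
= −72.57 dBm → −72.6 dBm

−72.6 dBm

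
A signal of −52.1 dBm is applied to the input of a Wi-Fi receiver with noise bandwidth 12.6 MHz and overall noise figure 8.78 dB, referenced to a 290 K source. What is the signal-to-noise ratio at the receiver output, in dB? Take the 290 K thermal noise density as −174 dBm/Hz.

Noise floor: N = −174 + 10 log₁₀(B) + NF
10 log₁₀(1.26×10⁷) = 71 dB
N = −174 + 71 + 8.78 = −94.22 dBm
SNR = P_sig − N = −52.1 − (−94.22) = 42.12 dB → 42.1 dB

42.1 dB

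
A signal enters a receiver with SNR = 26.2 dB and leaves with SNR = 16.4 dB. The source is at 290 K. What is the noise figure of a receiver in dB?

NF (dB) = SNR_in(dB) − SNR_out(dB) when the source is at T₀
NF = 26.2 − 16.4 = 9.8 dB

9.8 dB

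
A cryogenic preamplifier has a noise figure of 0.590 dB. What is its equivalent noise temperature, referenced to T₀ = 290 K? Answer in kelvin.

42.2 K

F = 10^(0.590/10) = 1.14551
T_e = (F − 1)·T₀ = (1.14551 − 1) × 290 = 42.2 K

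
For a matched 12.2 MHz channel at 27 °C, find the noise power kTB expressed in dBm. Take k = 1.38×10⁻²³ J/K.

T = 27 °C + 273.15 = 300.15 K
P_n = kTB = 1.38×10⁻²³ × 300.15 × 1.22×10⁷ = 5.05×10⁻¹⁴ W
In dBm: 10 log₁₀(5.05×10⁻¹⁴ / 10⁻³) = −103.0 dBm

−103.0 dBm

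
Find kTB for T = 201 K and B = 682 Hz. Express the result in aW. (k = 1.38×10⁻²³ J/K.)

P_n = kTB = 1.38×10⁻²³ × 201 × 6.82×10² = 1.89×10⁻¹⁸ W = 1.89 aW

1.89 aW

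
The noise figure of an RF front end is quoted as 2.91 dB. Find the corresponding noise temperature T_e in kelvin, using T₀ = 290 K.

F = 10^(2.91/10) = 1.95434
T_e = (F − 1)·T₀ = (1.95434 − 1) × 290 = 277 K

277 K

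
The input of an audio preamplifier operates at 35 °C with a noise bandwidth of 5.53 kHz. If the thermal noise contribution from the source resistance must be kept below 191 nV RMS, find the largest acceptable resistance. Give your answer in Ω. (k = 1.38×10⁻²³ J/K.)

388 Ω

T = 35 °C + 273.15 = 308.15 K
Johnson–Nyquist: V_n = √(4kTRB) ⇒ R = V_n² / (4kTB)
4kTB = 4 × 1.38×10⁻²³ × 308.15 × 5.53×10³ = 9.41×10⁻¹⁷
R = (1.91×10⁻⁷)² / 9.41×10⁻¹⁷ = 3.88×10² Ω = 388 Ω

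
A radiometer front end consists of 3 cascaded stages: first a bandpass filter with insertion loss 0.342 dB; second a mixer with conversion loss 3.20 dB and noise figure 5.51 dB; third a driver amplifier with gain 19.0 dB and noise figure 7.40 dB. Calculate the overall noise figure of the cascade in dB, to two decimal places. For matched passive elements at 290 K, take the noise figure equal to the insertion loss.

Convert to linear (a loss of L dB is a gain of −L dB): F_i = 10^(NF_i/10), G_i = 10^(G_i,dB/10)
  Stage 1: F_1 = 10^(0.342/10) = 1.082, G_1 = 10^(−0.342/10) = 0.9243
  Stage 2: F_2 = 10^(5.51/10) = 3.556, G_2 = 10^(−3.20/10) = 0.4786
  Stage 3: F_3 = 10^(7.40/10) = 5.495, G_3 = 10^(19.0/10) = 79.43
Friis cascade:
  F = 1.082 + (3.556 − 1)/0.9243 + (5.495 − 1)/0.4424 = 14.01
NF = 10 log₁₀(14.01) = 11.46 dB

11.46 dB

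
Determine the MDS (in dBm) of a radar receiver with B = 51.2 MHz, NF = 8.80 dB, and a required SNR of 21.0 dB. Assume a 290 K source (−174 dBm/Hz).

−67.1 dBm

Sensitivity = −174 + 10 log₁₀(B) + NF + SNR_min
= −174 + 77.09 + 8.80 + 21.0
= −67.11 dBm → −67.1 dBm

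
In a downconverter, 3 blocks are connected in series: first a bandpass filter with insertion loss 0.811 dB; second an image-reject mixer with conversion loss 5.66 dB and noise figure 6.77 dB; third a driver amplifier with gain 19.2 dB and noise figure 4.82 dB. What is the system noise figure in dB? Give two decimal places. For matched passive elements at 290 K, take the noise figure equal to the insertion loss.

11.69 dB

Convert to linear (a loss of L dB is a gain of −L dB): F_i = 10^(NF_i/10), G_i = 10^(G_i,dB/10)
  Stage 1: F_1 = 10^(0.811/10) = 1.205, G_1 = 10^(−0.811/10) = 0.8297
  Stage 2: F_2 = 10^(6.77/10) = 4.753, G_2 = 10^(−5.66/10) = 0.2716
  Stage 3: F_3 = 10^(4.82/10) = 3.034, G_3 = 10^(19.2/10) = 83.18
Friis cascade:
  F = 1.205 + (4.753 − 1)/0.8297 + (3.034 − 1)/0.2254 = 14.75
NF = 10 log₁₀(14.75) = 11.69 dB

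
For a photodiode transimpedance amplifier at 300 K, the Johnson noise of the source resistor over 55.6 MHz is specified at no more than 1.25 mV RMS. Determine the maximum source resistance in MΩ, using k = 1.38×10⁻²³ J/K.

1.70 MΩ

Johnson–Nyquist: V_n = √(4kTRB) ⇒ R = V_n² / (4kTB)
4kTB = 4 × 1.38×10⁻²³ × 300 × 5.56×10⁷ = 9.21×10⁻¹³
R = (1.25×10⁻³)² / 9.21×10⁻¹³ = 1.70×10⁶ Ω = 1.70 MΩ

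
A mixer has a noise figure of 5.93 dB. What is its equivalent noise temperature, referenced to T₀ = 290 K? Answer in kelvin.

F = 10^(5.93/10) = 3.91742
T_e = (F − 1)·T₀ = (3.91742 − 1) × 290 = 846 K

846 K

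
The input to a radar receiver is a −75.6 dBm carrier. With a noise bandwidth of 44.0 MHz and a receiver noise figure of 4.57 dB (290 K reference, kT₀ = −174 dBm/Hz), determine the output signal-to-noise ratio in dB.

Noise floor: N = −174 + 10 log₁₀(B) + NF
10 log₁₀(4.40×10⁷) = 76.43 dB
N = −174 + 76.43 + 4.57 = −93.00 dBm
SNR = P_sig − N = −75.6 − (−93.00) = 17.40 dB → 17.4 dB

17.4 dB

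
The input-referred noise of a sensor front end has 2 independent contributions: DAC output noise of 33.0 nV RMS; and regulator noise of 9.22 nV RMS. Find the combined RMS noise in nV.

34.3 nV

Uncorrelated sources add in power (mean-square): V_tot = √(ΣV_i²)
V_tot = √[(3.30×10⁻⁸)² + (9.22×10⁻⁹)²] = 3.43×10⁻⁸ V = 34.3 nV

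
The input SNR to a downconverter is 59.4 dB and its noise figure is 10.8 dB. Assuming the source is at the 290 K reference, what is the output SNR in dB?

48.6 dB

By definition F = SNR_in/SNR_out, so in dB: SNR_out = SNR_in − NF
SNR_out = 59.4 − 10.8 = 48.6 dB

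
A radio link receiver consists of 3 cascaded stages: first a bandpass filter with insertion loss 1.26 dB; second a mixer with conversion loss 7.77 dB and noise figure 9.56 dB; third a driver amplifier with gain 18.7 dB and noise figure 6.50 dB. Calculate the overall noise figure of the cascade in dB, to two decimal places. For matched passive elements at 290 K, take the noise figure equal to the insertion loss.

Convert to linear (a loss of L dB is a gain of −L dB): F_i = 10^(NF_i/10), G_i = 10^(G_i,dB/10)
  Stage 1: F_1 = 10^(1.26/10) = 1.337, G_1 = 10^(−1.26/10) = 0.7482
  Stage 2: F_2 = 10^(9.56/10) = 9.036, G_2 = 10^(−7.77/10) = 0.1671
  Stage 3: F_3 = 10^(6.50/10) = 4.467, G_3 = 10^(18.7/10) = 74.13
Friis cascade:
  F = 1.337 + (9.036 − 1)/0.7482 + (4.467 − 1)/0.1250 = 39.81
NF = 10 log₁₀(39.81) = 16.00 dB

16.00 dB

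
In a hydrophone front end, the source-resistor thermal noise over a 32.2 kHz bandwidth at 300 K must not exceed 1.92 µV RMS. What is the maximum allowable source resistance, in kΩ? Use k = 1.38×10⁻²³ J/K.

6.91 kΩ

Johnson–Nyquist: V_n = √(4kTRB) ⇒ R = V_n² / (4kTB)
4kTB = 4 × 1.38×10⁻²³ × 300 × 3.22×10⁴ = 5.33×10⁻¹⁶
R = (1.92×10⁻⁶)² / 5.33×10⁻¹⁶ = 6.91×10³ Ω = 6.91 kΩ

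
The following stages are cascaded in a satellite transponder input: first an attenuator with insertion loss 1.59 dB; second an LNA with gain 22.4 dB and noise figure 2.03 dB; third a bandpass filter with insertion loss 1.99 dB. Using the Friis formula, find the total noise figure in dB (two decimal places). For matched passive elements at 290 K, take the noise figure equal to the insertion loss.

Convert to linear (a loss of L dB is a gain of −L dB): F_i = 10^(NF_i/10), G_i = 10^(G_i,dB/10)
  Stage 1: F_1 = 10^(1.59/10) = 1.442, G_1 = 10^(−1.59/10) = 0.6934
  Stage 2: F_2 = 10^(2.03/10) = 1.596, G_2 = 10^(22.4/10) = 173.8
  Stage 3: F_3 = 10^(1.99/10) = 1.581, G_3 = 10^(−1.99/10) = 0.6324
Friis cascade:
  F = 1.442 + (1.596 − 1)/0.6934 + (1.581 − 1)/120.5 = 2.306
NF = 10 log₁₀(2.306) = 3.63 dB

3.63 dB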